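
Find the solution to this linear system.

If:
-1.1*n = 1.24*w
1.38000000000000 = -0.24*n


Then:
n = -5.75
w = 5.10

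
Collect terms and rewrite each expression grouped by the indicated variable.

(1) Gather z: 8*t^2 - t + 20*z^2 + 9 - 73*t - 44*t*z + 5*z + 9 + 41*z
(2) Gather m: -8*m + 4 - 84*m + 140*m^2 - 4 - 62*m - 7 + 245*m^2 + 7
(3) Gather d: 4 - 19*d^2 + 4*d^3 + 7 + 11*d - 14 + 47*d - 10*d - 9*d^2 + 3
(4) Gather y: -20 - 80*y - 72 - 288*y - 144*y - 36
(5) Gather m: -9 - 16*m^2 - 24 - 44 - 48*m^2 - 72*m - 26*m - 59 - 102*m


(1) = 8*t^2 - 74*t + 20*z^2 + z*(46 - 44*t) + 18
(2) = 385*m^2 - 154*m
(3) = 4*d^3 - 28*d^2 + 48*d
(4) = -512*y - 128
(5) = -64*m^2 - 200*m - 136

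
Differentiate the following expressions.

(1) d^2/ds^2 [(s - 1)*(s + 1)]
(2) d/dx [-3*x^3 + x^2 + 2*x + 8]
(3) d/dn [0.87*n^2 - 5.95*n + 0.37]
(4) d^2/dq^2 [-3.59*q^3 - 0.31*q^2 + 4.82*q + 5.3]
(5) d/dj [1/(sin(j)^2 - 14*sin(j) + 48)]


(1) = 2
(2) = -9*x^2 + 2*x + 2
(3) = 1.74*n - 5.95
(4) = -21.54*q - 0.62
(5) = 2*(7 - sin(j))*cos(j)/(sin(j)^2 - 14*sin(j) + 48)^2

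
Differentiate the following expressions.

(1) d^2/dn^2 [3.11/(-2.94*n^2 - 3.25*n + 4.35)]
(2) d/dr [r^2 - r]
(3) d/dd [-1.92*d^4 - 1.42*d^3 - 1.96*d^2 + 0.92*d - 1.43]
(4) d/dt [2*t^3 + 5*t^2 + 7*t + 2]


(1) = (53.763192*n^2 + 59.4321*n - 3.11*(5.88*n + 3.25)*(11.76*n + 6.5) - 79.54758)/(2.94*n^2 + 3.25*n - 4.35)^3
(2) = 2*r - 1
(3) = -7.68*d^3 - 4.26*d^2 - 3.92*d + 0.92
(4) = 6*t^2 + 10*t + 7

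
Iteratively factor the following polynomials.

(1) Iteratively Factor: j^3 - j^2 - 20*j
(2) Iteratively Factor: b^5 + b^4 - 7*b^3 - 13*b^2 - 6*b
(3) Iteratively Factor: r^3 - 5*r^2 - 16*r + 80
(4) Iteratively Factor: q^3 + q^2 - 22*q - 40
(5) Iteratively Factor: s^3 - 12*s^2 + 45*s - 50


(1) = (j)*(j^2 - j - 20) = j*(j + 4)*(j - 5)
(2) = (b + 2)*(b^4 - b^3 - 5*b^2 - 3*b) = b*(b + 2)*(b^3 - b^2 - 5*b - 3) = b*(b + 1)*(b + 2)*(b^2 - 2*b - 3) = b*(b + 1)^2*(b + 2)*(b - 3)
(3) = (r - 4)*(r^2 - r - 20) = (r - 4)*(r + 4)*(r - 5)
(4) = (q - 5)*(q^2 + 6*q + 8) = (q - 5)*(q + 4)*(q + 2)
(5) = (s - 5)*(s^2 - 7*s + 10) = (s - 5)^2*(s - 2)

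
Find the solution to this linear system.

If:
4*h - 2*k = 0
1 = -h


Then:
h = -1
k = -2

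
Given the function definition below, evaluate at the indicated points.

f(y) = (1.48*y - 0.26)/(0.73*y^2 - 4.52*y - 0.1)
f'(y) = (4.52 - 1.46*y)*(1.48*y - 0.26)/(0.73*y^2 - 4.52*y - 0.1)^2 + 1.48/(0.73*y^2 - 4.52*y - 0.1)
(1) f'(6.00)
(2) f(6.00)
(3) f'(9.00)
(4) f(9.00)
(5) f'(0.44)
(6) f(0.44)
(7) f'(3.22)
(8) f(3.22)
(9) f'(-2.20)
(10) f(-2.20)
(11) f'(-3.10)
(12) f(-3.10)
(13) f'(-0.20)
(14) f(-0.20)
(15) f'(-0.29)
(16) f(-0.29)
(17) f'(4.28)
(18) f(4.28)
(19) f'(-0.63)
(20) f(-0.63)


(1) = -42.94
(2) = -9.17
(3) = -0.25
(4) = 0.71
(5) = -0.36
(6) = -0.20
(7) = -0.23
(8) = -0.64
(9) = -0.04
(10) = -0.26
(11) = -0.03
(12) = -0.23
(13) = -2.08
(14) = -0.67
(15) = -0.94
(16) = -0.54
(17) = -0.53
(18) = -1.00
(19) = -0.22
(20) = -0.39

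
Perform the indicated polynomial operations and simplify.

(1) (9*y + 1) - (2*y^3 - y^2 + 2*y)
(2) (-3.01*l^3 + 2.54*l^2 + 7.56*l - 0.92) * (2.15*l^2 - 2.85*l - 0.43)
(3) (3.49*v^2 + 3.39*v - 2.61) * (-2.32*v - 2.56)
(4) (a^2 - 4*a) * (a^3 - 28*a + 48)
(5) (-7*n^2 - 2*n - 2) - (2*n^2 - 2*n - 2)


(1) = -2*y^3 + y^2 + 7*y + 1
(2) = -6.4715*l^5 + 14.0395*l^4 + 10.3093*l^3 - 24.6162*l^2 - 0.6288*l + 0.3956
(3) = -8.0968*v^3 - 16.7992*v^2 - 2.6232*v + 6.6816
(4) = a^5 - 4*a^4 - 28*a^3 + 160*a^2 - 192*a
(5) = -9*n^2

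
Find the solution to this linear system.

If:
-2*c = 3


Then:
c = -3/2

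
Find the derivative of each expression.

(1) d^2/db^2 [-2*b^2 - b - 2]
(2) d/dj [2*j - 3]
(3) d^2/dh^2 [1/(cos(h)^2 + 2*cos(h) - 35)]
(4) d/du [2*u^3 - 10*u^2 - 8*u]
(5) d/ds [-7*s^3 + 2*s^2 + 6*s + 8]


(1) = -4
(2) = 2
(3) = (-8*sin(h)^4 + 292*sin(h)^2 - 125*cos(h) - 3*cos(3*h) - 128)/(2*(cos(h) - 5)^3*(cos(h) + 7)^3)
(4) = 6*u^2 - 20*u - 8
(5) = -21*s^2 + 4*s + 6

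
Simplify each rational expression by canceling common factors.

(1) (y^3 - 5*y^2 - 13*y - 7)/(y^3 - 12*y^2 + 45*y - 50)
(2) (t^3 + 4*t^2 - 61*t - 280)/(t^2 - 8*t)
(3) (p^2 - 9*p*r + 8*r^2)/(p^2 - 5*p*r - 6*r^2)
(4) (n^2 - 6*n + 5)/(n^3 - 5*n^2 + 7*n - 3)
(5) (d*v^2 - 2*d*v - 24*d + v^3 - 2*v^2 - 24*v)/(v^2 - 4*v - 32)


(1) = (y^3 - 5*y^2 - 13*y - 7)/(y^3 - 12*y^2 + 45*y - 50)
(2) = (t^2 + 12*t + 35)/t
(3) = (p^2 - 9*p*r + 8*r^2)/(p^2 - 5*p*r - 6*r^2)
(4) = (n - 5)/(n^2 - 4*n + 3)
(5) = (d*v - 6*d + v^2 - 6*v)/(v - 8)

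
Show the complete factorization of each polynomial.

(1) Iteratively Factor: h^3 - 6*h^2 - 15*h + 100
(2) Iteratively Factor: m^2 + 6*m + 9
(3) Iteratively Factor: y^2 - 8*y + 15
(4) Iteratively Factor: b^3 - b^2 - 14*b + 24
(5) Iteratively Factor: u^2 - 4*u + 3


(1) = (h - 5)*(h^2 - h - 20) = (h - 5)*(h + 4)*(h - 5)
(2) = (m + 3)*(m + 3)
(3) = (y - 5)*(y - 3)
(4) = (b + 4)*(b^2 - 5*b + 6) = (b - 3)*(b + 4)*(b - 2)
(5) = (u - 3)*(u - 1)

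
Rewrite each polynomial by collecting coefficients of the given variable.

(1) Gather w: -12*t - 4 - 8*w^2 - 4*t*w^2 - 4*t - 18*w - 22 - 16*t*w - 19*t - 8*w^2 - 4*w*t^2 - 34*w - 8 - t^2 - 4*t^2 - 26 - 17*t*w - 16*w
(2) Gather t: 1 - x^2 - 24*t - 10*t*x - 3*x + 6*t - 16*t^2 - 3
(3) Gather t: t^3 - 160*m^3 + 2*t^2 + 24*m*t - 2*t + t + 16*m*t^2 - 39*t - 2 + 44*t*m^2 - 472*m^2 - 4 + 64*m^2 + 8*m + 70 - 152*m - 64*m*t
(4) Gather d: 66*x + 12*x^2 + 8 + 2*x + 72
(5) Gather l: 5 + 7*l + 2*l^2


(1) = -5*t^2 - 35*t + w^2*(-4*t - 16) + w*(-4*t^2 - 33*t - 68) - 60
(2) = -16*t^2 + t*(-10*x - 18) - x^2 - 3*x - 2
(3) = -160*m^3 - 408*m^2 - 144*m + t^3 + t^2*(16*m + 2) + t*(44*m^2 - 40*m - 40) + 64
(4) = 12*x^2 + 68*x + 80
(5) = 2*l^2 + 7*l + 5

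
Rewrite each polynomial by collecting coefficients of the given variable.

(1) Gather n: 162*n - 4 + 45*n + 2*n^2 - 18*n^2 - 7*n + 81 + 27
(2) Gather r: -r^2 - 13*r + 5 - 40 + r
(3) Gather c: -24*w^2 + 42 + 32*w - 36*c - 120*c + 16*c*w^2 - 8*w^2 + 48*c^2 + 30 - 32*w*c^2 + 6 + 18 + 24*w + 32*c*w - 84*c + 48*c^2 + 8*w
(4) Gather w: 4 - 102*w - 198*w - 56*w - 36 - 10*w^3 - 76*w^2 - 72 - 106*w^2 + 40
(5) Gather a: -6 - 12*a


(1) = -16*n^2 + 200*n + 104
(2) = -r^2 - 12*r - 35
(3) = c^2*(96 - 32*w) + c*(16*w^2 + 32*w - 240) - 32*w^2 + 64*w + 96
(4) = -10*w^3 - 182*w^2 - 356*w - 64
(5) = -12*a - 6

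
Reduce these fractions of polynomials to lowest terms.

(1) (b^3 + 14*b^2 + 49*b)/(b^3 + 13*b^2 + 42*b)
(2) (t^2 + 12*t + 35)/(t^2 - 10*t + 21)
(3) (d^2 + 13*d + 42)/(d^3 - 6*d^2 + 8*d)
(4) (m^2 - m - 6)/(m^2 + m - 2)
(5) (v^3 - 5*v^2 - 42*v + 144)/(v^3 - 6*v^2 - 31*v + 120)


(1) = (b + 7)/(b + 6)
(2) = (t^2 + 12*t + 35)/(t^2 - 10*t + 21)
(3) = (d^2 + 13*d + 42)/(d^3 - 6*d^2 + 8*d)
(4) = (m - 3)/(m - 1)
(5) = (v + 6)/(v + 5)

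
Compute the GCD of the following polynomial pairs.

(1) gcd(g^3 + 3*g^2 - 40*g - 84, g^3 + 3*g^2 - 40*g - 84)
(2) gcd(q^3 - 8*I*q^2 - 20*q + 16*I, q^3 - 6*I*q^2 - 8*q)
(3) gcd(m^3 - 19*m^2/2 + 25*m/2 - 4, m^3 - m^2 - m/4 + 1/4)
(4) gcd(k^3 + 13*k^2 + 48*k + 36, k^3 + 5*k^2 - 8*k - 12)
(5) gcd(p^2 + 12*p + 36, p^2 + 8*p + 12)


(1) = g^3 + 3*g^2 - 40*g - 84
(2) = gcd((q - 4*I)*(q - 2*I)^2, q*(q - 4*I)*(q - 2*I)) = q^2 - 6*I*q - 8
(3) = m^2 - 3*m/2 + 1/2
(4) = gcd((k + 1)*(k + 6)^2, (k - 2)*(k + 1)*(k + 6)) = k^2 + 7*k + 6
(5) = gcd((p + 6)^2, (p + 2)*(p + 6)) = p + 6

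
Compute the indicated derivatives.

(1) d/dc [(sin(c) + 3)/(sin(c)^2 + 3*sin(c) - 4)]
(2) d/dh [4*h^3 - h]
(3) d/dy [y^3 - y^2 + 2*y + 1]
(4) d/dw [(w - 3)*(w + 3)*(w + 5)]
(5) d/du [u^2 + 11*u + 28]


(1) = (-6*sin(c) + cos(c)^2 - 14)*cos(c)/(sin(c)^2 + 3*sin(c) - 4)^2
(2) = 12*h^2 - 1
(3) = 3*y^2 - 2*y + 2
(4) = 3*w^2 + 10*w - 9
(5) = 2*u + 11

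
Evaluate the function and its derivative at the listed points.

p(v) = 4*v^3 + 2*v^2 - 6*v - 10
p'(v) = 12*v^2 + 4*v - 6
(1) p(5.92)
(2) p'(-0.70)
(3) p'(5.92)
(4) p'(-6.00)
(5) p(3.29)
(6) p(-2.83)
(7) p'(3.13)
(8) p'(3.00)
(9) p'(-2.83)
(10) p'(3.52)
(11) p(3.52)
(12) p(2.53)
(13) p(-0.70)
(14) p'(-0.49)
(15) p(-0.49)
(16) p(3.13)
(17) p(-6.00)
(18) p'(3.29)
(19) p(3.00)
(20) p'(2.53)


(1) = 854.47
(2) = -2.92
(3) = 438.24
(4) = 402.00
(5) = 134.35
(6) = -67.66
(7) = 124.08
(8) = 114.00
(9) = 78.79
(10) = 156.76
(11) = 168.12
(12) = 52.40
(13) = -6.19
(14) = -5.08
(15) = -7.05
(16) = 113.47
(17) = -766.00
(18) = 137.05
(19) = 98.00
(20) = 80.93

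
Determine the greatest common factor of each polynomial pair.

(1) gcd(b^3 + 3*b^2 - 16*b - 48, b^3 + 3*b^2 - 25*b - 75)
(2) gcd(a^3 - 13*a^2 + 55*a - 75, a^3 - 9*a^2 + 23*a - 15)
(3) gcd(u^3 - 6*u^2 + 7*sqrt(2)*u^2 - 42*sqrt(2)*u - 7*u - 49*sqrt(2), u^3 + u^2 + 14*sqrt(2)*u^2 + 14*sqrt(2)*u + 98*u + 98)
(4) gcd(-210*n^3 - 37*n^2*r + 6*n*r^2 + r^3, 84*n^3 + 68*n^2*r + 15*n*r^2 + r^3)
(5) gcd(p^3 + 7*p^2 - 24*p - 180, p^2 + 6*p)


(1) = b + 3
(2) = gcd((a - 5)^2*(a - 3), (a - 5)*(a - 3)*(a - 1)) = a^2 - 8*a + 15
(3) = gcd((u - 7)*(u + 1)*(u + 7*sqrt(2)), (u + 1)*(u + 7*sqrt(2))^2) = u^2 + u*(1 + 7*sqrt(2)) + 7*sqrt(2)
(4) = 7*n + r
(5) = gcd((p - 5)*(p + 6)^2, p*(p + 6)) = p + 6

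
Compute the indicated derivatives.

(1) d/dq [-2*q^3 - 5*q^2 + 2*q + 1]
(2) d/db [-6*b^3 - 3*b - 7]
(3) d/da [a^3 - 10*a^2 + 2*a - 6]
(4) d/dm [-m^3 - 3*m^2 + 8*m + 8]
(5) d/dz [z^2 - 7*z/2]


(1) = -6*q^2 - 10*q + 2
(2) = -18*b^2 - 3
(3) = 3*a^2 - 20*a + 2
(4) = -3*m^2 - 6*m + 8
(5) = 2*z - 7/2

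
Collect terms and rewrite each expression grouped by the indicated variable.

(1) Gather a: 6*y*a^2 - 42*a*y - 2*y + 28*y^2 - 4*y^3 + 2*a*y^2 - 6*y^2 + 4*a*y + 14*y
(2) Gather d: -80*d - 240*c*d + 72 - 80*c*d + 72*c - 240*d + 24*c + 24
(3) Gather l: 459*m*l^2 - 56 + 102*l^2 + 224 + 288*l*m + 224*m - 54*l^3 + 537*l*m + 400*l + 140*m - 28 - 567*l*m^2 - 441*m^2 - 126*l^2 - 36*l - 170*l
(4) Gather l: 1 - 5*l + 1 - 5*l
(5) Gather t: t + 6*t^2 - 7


(1) = 6*a^2*y + a*(2*y^2 - 38*y) - 4*y^3 + 22*y^2 + 12*y
(2) = 96*c + d*(-320*c - 320) + 96
(3) = -54*l^3 + l^2*(459*m - 24) + l*(-567*m^2 + 825*m + 194) - 441*m^2 + 364*m + 140
(4) = 2 - 10*l
(5) = 6*t^2 + t - 7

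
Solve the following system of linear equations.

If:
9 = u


Then:
u = 9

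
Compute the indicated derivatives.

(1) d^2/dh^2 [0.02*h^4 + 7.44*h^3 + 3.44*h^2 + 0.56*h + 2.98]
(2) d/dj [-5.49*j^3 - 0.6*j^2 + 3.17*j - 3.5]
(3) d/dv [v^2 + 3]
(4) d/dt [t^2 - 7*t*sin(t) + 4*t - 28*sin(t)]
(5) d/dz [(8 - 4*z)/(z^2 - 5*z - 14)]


(1) = 0.24*h^2 + 44.64*h + 6.88
(2) = -16.47*j^2 - 1.2*j + 3.17
(3) = 2*v
(4) = -7*t*cos(t) + 2*t - 7*sin(t) - 28*cos(t) + 4
(5) = 4*(z^2 - 4*z + 24)/(z^4 - 10*z^3 - 3*z^2 + 140*z + 196)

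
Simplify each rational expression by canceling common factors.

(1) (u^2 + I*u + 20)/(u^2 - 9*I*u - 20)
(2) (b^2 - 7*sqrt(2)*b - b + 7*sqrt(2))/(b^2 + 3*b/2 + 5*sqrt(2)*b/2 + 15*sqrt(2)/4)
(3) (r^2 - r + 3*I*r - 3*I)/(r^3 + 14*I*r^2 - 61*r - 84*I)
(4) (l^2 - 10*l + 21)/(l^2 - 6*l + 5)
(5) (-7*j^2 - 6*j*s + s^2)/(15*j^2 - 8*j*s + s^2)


(1) = (u + 5*I)/(u - 5*I)
(2) = (4*b^2 + b*(-28*sqrt(2) - 4) + 28*sqrt(2))/(4*b^2 + b*(6 + 10*sqrt(2)) + 15*sqrt(2))
(3) = (r - 1)/(r^2 + 11*I*r - 28)
(4) = (l^2 - 10*l + 21)/(l^2 - 6*l + 5)
(5) = (-7*j^2 - 6*j*s + s^2)/(15*j^2 - 8*j*s + s^2)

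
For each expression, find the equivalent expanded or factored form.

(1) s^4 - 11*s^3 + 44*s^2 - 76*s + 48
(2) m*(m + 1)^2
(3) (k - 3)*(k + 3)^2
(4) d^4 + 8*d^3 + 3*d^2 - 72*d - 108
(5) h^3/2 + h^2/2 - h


(1) = (s - 4)*(s - 3)*(s - 2)^2
(2) = m^3 + 2*m^2 + m
(3) = k^3 + 3*k^2 - 9*k - 27
(4) = (d - 3)*(d + 2)*(d + 3)*(d + 6)
(5) = h*(h/2 + 1)*(h - 1)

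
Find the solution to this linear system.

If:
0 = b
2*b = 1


Then:
No Solution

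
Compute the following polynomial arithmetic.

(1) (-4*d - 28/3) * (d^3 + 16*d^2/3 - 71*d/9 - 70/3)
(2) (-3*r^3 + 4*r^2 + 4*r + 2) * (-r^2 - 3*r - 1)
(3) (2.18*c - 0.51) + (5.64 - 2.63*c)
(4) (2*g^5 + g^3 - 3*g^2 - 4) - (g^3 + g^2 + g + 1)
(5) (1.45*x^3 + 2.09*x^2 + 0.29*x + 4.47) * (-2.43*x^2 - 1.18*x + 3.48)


(1) = -4*d^4 - 92*d^3/3 - 164*d^2/9 + 4508*d/27 + 1960/9
(2) = 3*r^5 + 5*r^4 - 13*r^3 - 18*r^2 - 10*r - 2
(3) = 5.13 - 0.45*c
(4) = 2*g^5 - 4*g^2 - g - 5
(5) = -3.5235*x^5 - 6.7897*x^4 + 1.8751*x^3 - 3.9311*x^2 - 4.2654*x + 15.5556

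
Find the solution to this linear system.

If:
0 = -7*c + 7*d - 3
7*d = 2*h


Then:
c = 2*h/7 - 3/7
d = 2*h/7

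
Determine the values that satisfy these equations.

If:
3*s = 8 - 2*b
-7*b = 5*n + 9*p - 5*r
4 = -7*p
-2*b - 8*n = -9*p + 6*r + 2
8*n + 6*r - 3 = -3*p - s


Then:
b = -193/56
n = 2441/980
p = -4/7
r = -6591/1960
s = 139/28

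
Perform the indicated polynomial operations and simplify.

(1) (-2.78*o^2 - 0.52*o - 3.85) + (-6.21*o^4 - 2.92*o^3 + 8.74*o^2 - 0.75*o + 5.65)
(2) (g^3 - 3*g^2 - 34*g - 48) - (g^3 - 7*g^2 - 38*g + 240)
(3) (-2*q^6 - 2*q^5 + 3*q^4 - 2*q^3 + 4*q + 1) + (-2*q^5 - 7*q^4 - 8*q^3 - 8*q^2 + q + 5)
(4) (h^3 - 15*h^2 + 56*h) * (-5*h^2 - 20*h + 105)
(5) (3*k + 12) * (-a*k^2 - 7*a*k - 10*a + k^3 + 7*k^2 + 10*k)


(1) = -6.21*o^4 - 2.92*o^3 + 5.96*o^2 - 1.27*o + 1.8
(2) = 4*g^2 + 4*g - 288
(3) = -2*q^6 - 4*q^5 - 4*q^4 - 10*q^3 - 8*q^2 + 5*q + 6
(4) = -5*h^5 + 55*h^4 + 125*h^3 - 2695*h^2 + 5880*h
(5) = -3*a*k^3 - 33*a*k^2 - 114*a*k - 120*a + 3*k^4 + 33*k^3 + 114*k^2 + 120*k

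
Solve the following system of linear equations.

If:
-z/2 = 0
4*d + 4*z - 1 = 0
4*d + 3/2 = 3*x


Then:
d = 1/4
x = 5/6
z = 0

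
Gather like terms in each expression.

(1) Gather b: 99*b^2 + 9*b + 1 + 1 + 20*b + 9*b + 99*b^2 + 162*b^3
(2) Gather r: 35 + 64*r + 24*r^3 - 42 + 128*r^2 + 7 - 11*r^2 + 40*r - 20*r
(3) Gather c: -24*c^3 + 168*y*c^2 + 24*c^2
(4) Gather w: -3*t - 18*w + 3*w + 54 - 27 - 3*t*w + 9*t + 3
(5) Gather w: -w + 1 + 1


(1) = 162*b^3 + 198*b^2 + 38*b + 2
(2) = 24*r^3 + 117*r^2 + 84*r
(3) = -24*c^3 + c^2*(168*y + 24)
(4) = 6*t + w*(-3*t - 15) + 30
(5) = 2 - w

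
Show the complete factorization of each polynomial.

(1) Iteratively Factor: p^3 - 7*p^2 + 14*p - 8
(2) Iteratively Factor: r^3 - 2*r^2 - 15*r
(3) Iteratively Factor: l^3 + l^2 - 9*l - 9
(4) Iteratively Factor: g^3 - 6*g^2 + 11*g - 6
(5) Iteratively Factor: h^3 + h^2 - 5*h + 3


(1) = (p - 2)*(p^2 - 5*p + 4) = (p - 2)*(p - 1)*(p - 4)
(2) = (r - 5)*(r^2 + 3*r) = (r - 5)*(r + 3)*(r)
(3) = (l - 3)*(l^2 + 4*l + 3) = (l - 3)*(l + 1)*(l + 3)
(4) = (g - 3)*(g^2 - 3*g + 2) = (g - 3)*(g - 2)*(g - 1)
(5) = (h - 1)*(h^2 + 2*h - 3) = (h - 1)*(h + 3)*(h - 1)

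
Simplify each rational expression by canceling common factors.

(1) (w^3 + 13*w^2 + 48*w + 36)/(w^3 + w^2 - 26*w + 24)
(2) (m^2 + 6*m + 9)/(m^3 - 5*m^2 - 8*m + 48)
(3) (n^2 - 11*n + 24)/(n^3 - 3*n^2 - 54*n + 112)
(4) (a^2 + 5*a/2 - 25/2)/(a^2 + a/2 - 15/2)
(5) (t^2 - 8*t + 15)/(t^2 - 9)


(1) = (w^2 + 7*w + 6)/(w^2 - 5*w + 4)
(2) = (m + 3)/(m^2 - 8*m + 16)
(3) = (n - 3)/(n^2 + 5*n - 14)
(4) = (a + 5)/(a + 3)
(5) = (t - 5)/(t + 3)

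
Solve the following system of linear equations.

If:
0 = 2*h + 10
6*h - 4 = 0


Then:
No Solution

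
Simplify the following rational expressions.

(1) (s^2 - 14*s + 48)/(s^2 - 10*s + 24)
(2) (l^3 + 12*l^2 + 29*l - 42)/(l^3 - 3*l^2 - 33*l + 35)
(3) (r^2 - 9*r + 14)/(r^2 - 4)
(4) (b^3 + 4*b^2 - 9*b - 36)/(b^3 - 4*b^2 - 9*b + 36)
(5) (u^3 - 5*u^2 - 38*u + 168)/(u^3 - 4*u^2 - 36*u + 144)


(1) = (s - 8)/(s - 4)
(2) = (l^2 + 13*l + 42)/(l^2 - 2*l - 35)
(3) = (r - 7)/(r + 2)
(4) = (b + 4)/(b - 4)
(5) = (u - 7)/(u - 6)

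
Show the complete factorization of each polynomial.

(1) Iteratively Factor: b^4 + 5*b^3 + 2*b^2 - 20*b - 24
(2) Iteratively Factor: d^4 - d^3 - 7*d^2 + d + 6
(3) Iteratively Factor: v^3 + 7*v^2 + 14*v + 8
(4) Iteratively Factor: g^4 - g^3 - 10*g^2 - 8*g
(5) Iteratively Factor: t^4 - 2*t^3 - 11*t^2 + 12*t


(1) = (b + 2)*(b^3 + 3*b^2 - 4*b - 12) = (b - 2)*(b + 2)*(b^2 + 5*b + 6) = (b - 2)*(b + 2)^2*(b + 3)
(2) = (d - 3)*(d^3 + 2*d^2 - d - 2) = (d - 3)*(d - 1)*(d^2 + 3*d + 2) = (d - 3)*(d - 1)*(d + 2)*(d + 1)
(3) = (v + 2)*(v^2 + 5*v + 4) = (v + 1)*(v + 2)*(v + 4)
(4) = (g - 4)*(g^3 + 3*g^2 + 2*g) = g*(g - 4)*(g^2 + 3*g + 2) = g*(g - 4)*(g + 2)*(g + 1)
(5) = (t - 4)*(t^3 + 2*t^2 - 3*t) = (t - 4)*(t + 3)*(t^2 - t) = t*(t - 4)*(t + 3)*(t - 1)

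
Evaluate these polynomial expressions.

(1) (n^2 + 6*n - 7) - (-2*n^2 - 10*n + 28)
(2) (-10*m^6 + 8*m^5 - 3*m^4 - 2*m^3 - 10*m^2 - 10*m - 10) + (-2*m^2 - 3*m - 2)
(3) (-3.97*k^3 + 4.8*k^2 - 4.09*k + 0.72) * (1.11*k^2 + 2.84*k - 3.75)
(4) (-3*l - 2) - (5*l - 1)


(1) = 3*n^2 + 16*n - 35
(2) = -10*m^6 + 8*m^5 - 3*m^4 - 2*m^3 - 12*m^2 - 13*m - 12
(3) = -4.4067*k^5 - 5.9468*k^4 + 23.9796*k^3 - 28.8164*k^2 + 17.3823*k - 2.7
(4) = -8*l - 1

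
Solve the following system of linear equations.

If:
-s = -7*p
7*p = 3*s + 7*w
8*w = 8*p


Then:
p = 0
s = 0
w = 0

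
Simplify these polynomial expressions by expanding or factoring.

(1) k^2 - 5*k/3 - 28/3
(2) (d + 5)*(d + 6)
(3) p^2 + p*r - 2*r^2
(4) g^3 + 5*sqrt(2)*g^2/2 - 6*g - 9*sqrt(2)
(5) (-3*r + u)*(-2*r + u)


(1) = (k - 4)*(k + 7/3)
(2) = d^2 + 11*d + 30
(3) = (p - r)*(p + 2*r)
(4) = (g - 3*sqrt(2)/2)*(g + sqrt(2))*(g + 3*sqrt(2))
(5) = 6*r^2 - 5*r*u + u^2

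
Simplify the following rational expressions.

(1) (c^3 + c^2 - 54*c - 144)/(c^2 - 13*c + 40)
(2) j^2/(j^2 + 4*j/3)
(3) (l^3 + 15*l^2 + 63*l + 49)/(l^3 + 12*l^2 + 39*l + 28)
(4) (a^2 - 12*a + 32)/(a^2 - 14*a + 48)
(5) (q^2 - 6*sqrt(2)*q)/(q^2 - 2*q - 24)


(1) = (c^2 + 9*c + 18)/(c - 5)
(2) = 3*j/(3*j + 4)
(3) = (l + 7)/(l + 4)
(4) = (a - 4)/(a - 6)
(5) = (q^2 - 6*sqrt(2)*q)/(q^2 - 2*q - 24)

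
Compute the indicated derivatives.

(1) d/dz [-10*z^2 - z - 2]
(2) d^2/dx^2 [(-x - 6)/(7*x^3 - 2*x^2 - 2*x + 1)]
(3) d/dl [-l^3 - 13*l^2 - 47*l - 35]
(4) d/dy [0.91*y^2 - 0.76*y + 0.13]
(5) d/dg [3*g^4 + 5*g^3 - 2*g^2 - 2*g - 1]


(1) = -20*z - 1
(2) = 2*(-(x + 6)*(-21*x^2 + 4*x + 2)^2 + (21*x^2 - 4*x + (x + 6)*(21*x - 2) - 2)*(7*x^3 - 2*x^2 - 2*x + 1))/(7*x^3 - 2*x^2 - 2*x + 1)^3
(3) = -3*l^2 - 26*l - 47
(4) = 1.82*y - 0.76
(5) = 12*g^3 + 15*g^2 - 4*g - 2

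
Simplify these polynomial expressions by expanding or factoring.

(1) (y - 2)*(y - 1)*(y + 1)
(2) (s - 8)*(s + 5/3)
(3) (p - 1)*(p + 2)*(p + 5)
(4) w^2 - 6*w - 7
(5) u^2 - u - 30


(1) = y^3 - 2*y^2 - y + 2
(2) = s^2 - 19*s/3 - 40/3
(3) = p^3 + 6*p^2 + 3*p - 10
(4) = (w - 7)*(w + 1)
(5) = (u - 6)*(u + 5)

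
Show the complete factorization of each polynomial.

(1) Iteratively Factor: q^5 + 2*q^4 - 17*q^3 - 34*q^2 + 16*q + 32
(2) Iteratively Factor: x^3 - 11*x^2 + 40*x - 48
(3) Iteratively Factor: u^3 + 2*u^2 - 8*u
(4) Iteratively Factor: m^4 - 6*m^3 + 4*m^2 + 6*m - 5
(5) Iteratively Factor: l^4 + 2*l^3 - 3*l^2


(1) = (q + 1)*(q^4 + q^3 - 18*q^2 - 16*q + 32) = (q - 4)*(q + 1)*(q^3 + 5*q^2 + 2*q - 8) = (q - 4)*(q - 1)*(q + 1)*(q^2 + 6*q + 8) = (q - 4)*(q - 1)*(q + 1)*(q + 2)*(q + 4)
(2) = (x - 4)*(x^2 - 7*x + 12) = (x - 4)^2*(x - 3)
(3) = (u - 2)*(u^2 + 4*u) = u*(u - 2)*(u + 4)
(4) = (m - 1)*(m^3 - 5*m^2 - m + 5) = (m - 1)*(m + 1)*(m^2 - 6*m + 5) = (m - 1)^2*(m + 1)*(m - 5)
(5) = (l + 3)*(l^3 - l^2) = l*(l + 3)*(l^2 - l) = l*(l - 1)*(l + 3)*(l)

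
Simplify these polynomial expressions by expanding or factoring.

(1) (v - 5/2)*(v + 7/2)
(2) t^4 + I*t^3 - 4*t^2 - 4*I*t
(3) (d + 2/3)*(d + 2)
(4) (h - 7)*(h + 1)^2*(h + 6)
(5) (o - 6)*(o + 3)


(1) = v^2 + v - 35/4
(2) = t*(t - 2)*(t + 2)*(t + I)
(3) = d^2 + 8*d/3 + 4/3
(4) = h^4 + h^3 - 43*h^2 - 85*h - 42
(5) = o^2 - 3*o - 18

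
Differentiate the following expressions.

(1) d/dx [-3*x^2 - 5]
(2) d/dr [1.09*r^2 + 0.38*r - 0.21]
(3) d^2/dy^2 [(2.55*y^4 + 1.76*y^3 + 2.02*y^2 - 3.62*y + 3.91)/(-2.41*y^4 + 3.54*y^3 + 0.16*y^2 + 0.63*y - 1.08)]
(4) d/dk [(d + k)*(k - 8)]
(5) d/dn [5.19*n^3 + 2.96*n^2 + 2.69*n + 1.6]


(1) = -6*x
(2) = 2.18*r + 0.38
(3) = (-63.954652*y^9 - 76.293852*y^8 + 305.172516*y^7 - 891.94852*y^6 + 1301.196732*y^5 - 446.525406*y^4 - 298.049684*y^3 + 204.680964*y^2 - 100.621008*y - 4.241214)/(13.997521*y^12 - 61.682022*y^11 + 87.81558*y^10 - 47.149029*y^9 + 45.236856*y^8 - 77.7825*y^7 + 38.828195*y^6 - 10.431774*y^5 + 22.7772*y^4 - 11.984031*y^3 + 0.726084*y^2 - 2.204496*y + 1.259712)
(4) = d + 2*k - 8
(5) = 15.57*n^2 + 5.92*n + 2.69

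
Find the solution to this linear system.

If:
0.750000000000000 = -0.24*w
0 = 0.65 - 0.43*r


Then:
r = 1.51
w = -3.12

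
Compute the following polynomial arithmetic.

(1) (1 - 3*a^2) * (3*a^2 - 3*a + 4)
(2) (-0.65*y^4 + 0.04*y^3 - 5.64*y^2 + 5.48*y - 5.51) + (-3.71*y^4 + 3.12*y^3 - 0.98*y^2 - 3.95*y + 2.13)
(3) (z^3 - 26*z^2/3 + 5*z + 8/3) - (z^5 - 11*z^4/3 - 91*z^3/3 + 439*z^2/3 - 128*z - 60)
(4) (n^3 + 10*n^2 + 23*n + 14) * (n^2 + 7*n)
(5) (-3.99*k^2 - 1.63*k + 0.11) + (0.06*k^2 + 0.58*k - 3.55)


(1) = -9*a^4 + 9*a^3 - 9*a^2 - 3*a + 4
(2) = -4.36*y^4 + 3.16*y^3 - 6.62*y^2 + 1.53*y - 3.38
(3) = -z^5 + 11*z^4/3 + 94*z^3/3 - 155*z^2 + 133*z + 188/3
(4) = n^5 + 17*n^4 + 93*n^3 + 175*n^2 + 98*n
(5) = -3.93*k^2 - 1.05*k - 3.44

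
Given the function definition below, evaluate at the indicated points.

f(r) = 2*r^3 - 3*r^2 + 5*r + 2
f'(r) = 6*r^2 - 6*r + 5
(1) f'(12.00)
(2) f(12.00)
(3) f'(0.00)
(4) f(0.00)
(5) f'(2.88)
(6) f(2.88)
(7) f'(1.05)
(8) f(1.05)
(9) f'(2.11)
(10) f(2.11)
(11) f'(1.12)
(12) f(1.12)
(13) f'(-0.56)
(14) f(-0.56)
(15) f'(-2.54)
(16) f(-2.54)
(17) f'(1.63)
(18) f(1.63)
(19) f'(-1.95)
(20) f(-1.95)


(1) = 797.00
(2) = 3086.00
(3) = 5.00
(4) = 2.00
(5) = 37.49
(6) = 39.29
(7) = 5.31
(8) = 6.26
(9) = 19.05
(10) = 17.98
(11) = 5.81
(12) = 6.65
(13) = 10.24
(14) = -2.09
(15) = 58.95
(16) = -62.83
(17) = 11.16
(18) = 10.84
(19) = 39.52
(20) = -33.99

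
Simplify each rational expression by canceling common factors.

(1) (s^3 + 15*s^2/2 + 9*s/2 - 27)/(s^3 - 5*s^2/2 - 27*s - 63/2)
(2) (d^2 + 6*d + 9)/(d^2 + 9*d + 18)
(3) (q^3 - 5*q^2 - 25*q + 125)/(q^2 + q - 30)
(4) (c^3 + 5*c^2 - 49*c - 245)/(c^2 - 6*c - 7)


(1) = (2*s^2 + 9*s - 18)/(2*s^2 - 11*s - 21)
(2) = (d + 3)/(d + 6)
(3) = (q^2 - 25)/(q + 6)
(4) = (c^2 + 12*c + 35)/(c + 1)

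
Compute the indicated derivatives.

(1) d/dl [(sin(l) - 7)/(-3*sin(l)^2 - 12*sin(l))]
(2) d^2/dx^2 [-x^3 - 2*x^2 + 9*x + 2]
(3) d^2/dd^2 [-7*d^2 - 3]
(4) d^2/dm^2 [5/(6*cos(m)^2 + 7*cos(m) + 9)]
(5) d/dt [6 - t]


(1) = (cos(l) - 14/tan(l) - 28*cos(l)/sin(l)^2)/(3*(sin(l) + 4)^2)
(2) = -6*x - 4
(3) = -14
(4) = 5*(-144*sin(m)^4 - 95*sin(m)^2 + 441*cos(m)/2 - 63*cos(3*m)/2 + 229)/(-6*sin(m)^2 + 7*cos(m) + 15)^3
(5) = -1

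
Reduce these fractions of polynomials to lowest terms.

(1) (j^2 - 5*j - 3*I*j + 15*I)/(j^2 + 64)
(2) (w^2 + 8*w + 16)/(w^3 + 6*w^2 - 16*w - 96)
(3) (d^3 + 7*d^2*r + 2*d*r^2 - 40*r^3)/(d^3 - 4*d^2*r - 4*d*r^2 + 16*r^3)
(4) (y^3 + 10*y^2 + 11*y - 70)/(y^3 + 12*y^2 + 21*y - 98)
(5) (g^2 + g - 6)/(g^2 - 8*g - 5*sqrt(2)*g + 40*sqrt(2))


(1) = (j^2 + j*(-5 - 3*I) + 15*I)/(j^2 + 64)
(2) = (w + 4)/(w^2 + 2*w - 24)
(3) = (-d^2 - 9*d*r - 20*r^2)/(-d^2 + 2*d*r + 8*r^2)
(4) = (y + 5)/(y + 7)
(5) = (g^2 + g - 6)/(g^2 + g*(-8 - 5*sqrt(2)) + 40*sqrt(2))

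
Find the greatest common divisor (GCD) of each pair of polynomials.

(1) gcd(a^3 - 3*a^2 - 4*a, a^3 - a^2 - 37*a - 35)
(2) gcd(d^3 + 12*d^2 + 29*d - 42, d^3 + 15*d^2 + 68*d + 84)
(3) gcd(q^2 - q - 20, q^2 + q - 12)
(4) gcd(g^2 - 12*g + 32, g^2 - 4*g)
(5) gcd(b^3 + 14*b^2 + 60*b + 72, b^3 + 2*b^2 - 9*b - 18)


(1) = a + 1
(2) = gcd((d - 1)*(d + 6)*(d + 7), (d + 2)*(d + 6)*(d + 7)) = d^2 + 13*d + 42
(3) = q + 4
(4) = g - 4
(5) = b + 2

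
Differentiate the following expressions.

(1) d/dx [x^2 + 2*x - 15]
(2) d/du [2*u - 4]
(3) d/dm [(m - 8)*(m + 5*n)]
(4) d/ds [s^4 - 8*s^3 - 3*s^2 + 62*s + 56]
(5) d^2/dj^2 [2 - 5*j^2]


(1) = 2*x + 2
(2) = 2
(3) = 2*m + 5*n - 8
(4) = 4*s^3 - 24*s^2 - 6*s + 62
(5) = -10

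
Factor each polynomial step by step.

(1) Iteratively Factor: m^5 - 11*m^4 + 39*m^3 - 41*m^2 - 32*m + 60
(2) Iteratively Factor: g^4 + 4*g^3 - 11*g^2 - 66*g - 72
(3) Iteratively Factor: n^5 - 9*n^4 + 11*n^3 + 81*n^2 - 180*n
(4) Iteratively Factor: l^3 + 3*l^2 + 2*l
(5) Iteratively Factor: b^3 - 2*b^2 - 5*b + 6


(1) = (m - 3)*(m^4 - 8*m^3 + 15*m^2 + 4*m - 20) = (m - 3)*(m - 2)*(m^3 - 6*m^2 + 3*m + 10) = (m - 3)*(m - 2)*(m + 1)*(m^2 - 7*m + 10) = (m - 3)*(m - 2)^2*(m + 1)*(m - 5)
(2) = (g + 3)*(g^3 + g^2 - 14*g - 24) = (g + 3)^2*(g^2 - 2*g - 8) = (g + 2)*(g + 3)^2*(g - 4)
(3) = (n - 3)*(n^4 - 6*n^3 - 7*n^2 + 60*n) = (n - 5)*(n - 3)*(n^3 - n^2 - 12*n) = (n - 5)*(n - 4)*(n - 3)*(n^2 + 3*n) = (n - 5)*(n - 4)*(n - 3)*(n + 3)*(n)
(4) = (l + 1)*(l^2 + 2*l) = (l + 1)*(l + 2)*(l)
(5) = (b - 3)*(b^2 + b - 2) = (b - 3)*(b + 2)*(b - 1)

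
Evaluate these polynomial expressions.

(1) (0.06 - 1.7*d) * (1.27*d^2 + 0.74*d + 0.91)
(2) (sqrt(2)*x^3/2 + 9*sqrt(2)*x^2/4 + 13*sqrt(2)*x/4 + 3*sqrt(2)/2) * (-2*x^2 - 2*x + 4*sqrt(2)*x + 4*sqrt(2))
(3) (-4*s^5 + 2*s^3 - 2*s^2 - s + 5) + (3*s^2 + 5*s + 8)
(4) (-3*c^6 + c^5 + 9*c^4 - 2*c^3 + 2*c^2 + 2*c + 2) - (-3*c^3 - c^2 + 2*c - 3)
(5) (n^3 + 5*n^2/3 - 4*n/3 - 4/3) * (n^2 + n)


(1) = -2.159*d^3 - 1.1818*d^2 - 1.5026*d + 0.0546
(2) = -sqrt(2)*x^5 - 11*sqrt(2)*x^4/2 + 4*x^4 - 11*sqrt(2)*x^3 + 22*x^3 - 19*sqrt(2)*x^2/2 + 44*x^2 - 3*sqrt(2)*x + 38*x + 12
(3) = -4*s^5 + 2*s^3 + s^2 + 4*s + 13
(4) = -3*c^6 + c^5 + 9*c^4 + c^3 + 3*c^2 + 5
(5) = n^5 + 8*n^4/3 + n^3/3 - 8*n^2/3 - 4*n/3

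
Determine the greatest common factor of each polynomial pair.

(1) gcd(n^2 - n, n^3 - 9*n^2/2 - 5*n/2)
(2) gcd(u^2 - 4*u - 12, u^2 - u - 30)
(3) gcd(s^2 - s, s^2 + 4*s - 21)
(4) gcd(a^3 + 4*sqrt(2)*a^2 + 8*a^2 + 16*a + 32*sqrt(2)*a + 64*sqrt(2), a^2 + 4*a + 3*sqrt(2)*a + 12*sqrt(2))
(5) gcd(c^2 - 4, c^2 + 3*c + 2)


(1) = gcd(n*(n - 1), n*(n - 5)*(n + 1/2)) = n
(2) = gcd((u - 6)*(u + 2), (u - 6)*(u + 5)) = u - 6
(3) = 1
(4) = a + 4
(5) = gcd((c - 2)*(c + 2), (c + 1)*(c + 2)) = c + 2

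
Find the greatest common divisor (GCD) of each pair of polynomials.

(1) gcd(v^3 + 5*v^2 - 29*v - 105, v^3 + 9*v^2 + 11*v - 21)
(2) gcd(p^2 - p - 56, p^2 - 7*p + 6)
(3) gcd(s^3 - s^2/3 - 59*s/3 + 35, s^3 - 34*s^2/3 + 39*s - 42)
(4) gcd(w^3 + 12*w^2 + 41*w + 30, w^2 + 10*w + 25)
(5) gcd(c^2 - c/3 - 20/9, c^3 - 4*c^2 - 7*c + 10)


(1) = gcd((v - 5)*(v + 3)*(v + 7), (v - 1)*(v + 3)*(v + 7)) = v^2 + 10*v + 21
(2) = 1
(3) = gcd((s - 3)*(s - 7/3)*(s + 5), (s - 6)*(s - 3)*(s - 7/3)) = s^2 - 16*s/3 + 7
(4) = gcd((w + 1)*(w + 5)*(w + 6), (w + 5)^2) = w + 5
(5) = 1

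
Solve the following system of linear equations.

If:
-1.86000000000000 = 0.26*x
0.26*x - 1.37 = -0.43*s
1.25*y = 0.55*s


Then:
s = 7.51
x = -7.15
y = 3.31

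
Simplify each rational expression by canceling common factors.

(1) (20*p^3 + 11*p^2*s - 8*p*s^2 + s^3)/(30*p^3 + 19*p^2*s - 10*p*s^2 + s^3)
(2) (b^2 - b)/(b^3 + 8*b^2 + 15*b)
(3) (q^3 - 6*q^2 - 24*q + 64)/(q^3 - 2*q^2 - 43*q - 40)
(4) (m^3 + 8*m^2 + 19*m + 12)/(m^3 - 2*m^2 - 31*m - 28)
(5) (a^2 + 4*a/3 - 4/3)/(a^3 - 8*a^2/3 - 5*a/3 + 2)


(1) = (4*p - s)/(6*p - s)
(2) = (b - 1)/(b^2 + 8*b + 15)
(3) = (q^2 + 2*q - 8)/(q^2 + 6*q + 5)
(4) = (m + 3)/(m - 7)
(5) = (a + 2)/(a^2 - 2*a - 3)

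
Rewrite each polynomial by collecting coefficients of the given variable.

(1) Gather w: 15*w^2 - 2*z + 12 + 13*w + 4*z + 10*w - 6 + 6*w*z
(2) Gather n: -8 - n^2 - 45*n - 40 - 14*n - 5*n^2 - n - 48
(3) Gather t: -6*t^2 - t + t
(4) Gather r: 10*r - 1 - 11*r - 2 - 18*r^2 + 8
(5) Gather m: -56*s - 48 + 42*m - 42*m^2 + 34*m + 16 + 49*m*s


(1) = 15*w^2 + w*(6*z + 23) + 2*z + 6
(2) = -6*n^2 - 60*n - 96
(3) = -6*t^2
(4) = -18*r^2 - r + 5
(5) = -42*m^2 + m*(49*s + 76) - 56*s - 32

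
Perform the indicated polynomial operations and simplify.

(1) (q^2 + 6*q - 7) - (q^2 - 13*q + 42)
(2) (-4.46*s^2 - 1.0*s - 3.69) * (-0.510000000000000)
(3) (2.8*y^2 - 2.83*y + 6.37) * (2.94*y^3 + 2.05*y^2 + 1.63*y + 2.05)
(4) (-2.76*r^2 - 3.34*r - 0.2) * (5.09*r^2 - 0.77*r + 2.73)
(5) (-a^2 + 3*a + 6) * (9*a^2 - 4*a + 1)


(1) = 19*q - 49
(2) = 2.2746*s^2 + 0.51*s + 1.8819
(3) = 8.232*y^5 - 2.5802*y^4 + 17.4903*y^3 + 14.1856*y^2 + 4.5816*y + 13.0585
(4) = -14.0484*r^4 - 14.8754*r^3 - 5.981*r^2 - 8.9642*r - 0.546
(5) = -9*a^4 + 31*a^3 + 41*a^2 - 21*a + 6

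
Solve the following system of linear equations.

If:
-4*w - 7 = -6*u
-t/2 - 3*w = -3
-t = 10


Then:
t = -10
u = 53/18
w = 8/3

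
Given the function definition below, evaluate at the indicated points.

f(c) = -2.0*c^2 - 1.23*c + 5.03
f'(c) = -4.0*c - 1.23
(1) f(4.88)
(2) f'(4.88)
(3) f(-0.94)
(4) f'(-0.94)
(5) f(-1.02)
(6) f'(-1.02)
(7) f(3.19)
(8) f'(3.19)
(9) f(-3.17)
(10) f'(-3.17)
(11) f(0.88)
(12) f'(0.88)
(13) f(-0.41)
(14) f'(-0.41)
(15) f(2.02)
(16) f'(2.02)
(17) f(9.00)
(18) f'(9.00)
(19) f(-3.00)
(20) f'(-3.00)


(1) = -48.60
(2) = -20.75
(3) = 4.42
(4) = 2.53
(5) = 4.20
(6) = 2.85
(7) = -19.25
(8) = -13.99
(9) = -11.17
(10) = 11.45
(11) = 2.40
(12) = -4.75
(13) = 5.20
(14) = 0.41
(15) = -5.62
(16) = -9.31
(17) = -168.04
(18) = -37.23
(19) = -9.28
(20) = 10.77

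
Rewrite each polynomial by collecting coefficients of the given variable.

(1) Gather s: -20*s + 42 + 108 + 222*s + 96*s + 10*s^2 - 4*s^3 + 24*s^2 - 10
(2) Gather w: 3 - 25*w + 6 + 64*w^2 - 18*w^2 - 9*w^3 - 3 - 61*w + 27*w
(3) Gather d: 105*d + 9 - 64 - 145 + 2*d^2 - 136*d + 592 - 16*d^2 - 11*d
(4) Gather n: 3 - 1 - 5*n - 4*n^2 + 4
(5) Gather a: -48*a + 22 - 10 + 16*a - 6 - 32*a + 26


(1) = -4*s^3 + 34*s^2 + 298*s + 140
(2) = -9*w^3 + 46*w^2 - 59*w + 6
(3) = -14*d^2 - 42*d + 392
(4) = -4*n^2 - 5*n + 6
(5) = 32 - 64*a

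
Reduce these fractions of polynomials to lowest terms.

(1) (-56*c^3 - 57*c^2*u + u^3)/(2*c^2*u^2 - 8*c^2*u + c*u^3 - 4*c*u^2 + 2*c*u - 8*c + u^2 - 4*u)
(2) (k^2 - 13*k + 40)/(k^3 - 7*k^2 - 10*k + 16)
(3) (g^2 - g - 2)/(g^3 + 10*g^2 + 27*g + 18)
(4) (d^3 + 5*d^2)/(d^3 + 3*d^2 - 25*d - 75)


(1) = (-56*c^3 - 57*c^2*u + u^3)/(2*c^2*u^2 - 8*c^2*u + c*u^3 - 4*c*u^2 + 2*c*u - 8*c + u^2 - 4*u)
(2) = (k - 5)/(k^2 + k - 2)
(3) = (g - 2)/(g^2 + 9*g + 18)
(4) = d^2/(d^2 - 2*d - 15)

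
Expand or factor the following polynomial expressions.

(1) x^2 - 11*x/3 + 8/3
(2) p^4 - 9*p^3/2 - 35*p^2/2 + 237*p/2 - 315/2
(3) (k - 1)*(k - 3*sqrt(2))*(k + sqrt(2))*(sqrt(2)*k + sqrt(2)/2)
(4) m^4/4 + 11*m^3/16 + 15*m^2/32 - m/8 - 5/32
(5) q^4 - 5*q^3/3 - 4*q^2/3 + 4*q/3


(1) = (x - 8/3)*(x - 1)
(2) = (p - 7/2)*(p - 3)^2*(p + 5)
(3) = sqrt(2)*k^4 - 4*k^3 - sqrt(2)*k^3/2 - 13*sqrt(2)*k^2/2 + 2*k^2 + 2*k + 3*sqrt(2)*k + 3*sqrt(2)
(4) = (m/4 + 1/4)*(m - 1/2)*(m + 1)*(m + 5/4)
(5) = q*(q - 2)*(q - 2/3)*(q + 1)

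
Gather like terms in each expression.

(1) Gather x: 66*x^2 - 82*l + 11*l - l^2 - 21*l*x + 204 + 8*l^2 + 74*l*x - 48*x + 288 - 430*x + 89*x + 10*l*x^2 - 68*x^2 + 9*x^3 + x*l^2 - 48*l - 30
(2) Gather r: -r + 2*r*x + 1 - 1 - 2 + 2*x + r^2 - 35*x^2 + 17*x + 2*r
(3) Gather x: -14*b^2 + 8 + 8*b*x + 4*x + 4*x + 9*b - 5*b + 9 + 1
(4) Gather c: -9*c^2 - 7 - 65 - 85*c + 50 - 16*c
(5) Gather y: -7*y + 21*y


(1) = 7*l^2 - 119*l + 9*x^3 + x^2*(10*l - 2) + x*(l^2 + 53*l - 389) + 462
(2) = r^2 + r*(2*x + 1) - 35*x^2 + 19*x - 2
(3) = -14*b^2 + 4*b + x*(8*b + 8) + 18
(4) = -9*c^2 - 101*c - 22
(5) = 14*y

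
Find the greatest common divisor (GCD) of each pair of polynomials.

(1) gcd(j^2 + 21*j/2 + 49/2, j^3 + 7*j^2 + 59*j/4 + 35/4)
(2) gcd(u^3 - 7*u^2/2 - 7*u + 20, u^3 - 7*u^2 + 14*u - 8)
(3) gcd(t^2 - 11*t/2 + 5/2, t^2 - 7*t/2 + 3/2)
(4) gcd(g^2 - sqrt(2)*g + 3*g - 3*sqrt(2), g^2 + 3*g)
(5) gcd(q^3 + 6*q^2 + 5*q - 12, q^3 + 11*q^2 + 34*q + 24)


(1) = gcd((j + 7/2)*(j + 7), (j + 1)*(j + 5/2)*(j + 7/2)) = j + 7/2
(2) = u^2 - 6*u + 8
(3) = gcd((t - 5)*(t - 1/2), (t - 3)*(t - 1/2)) = t - 1/2
(4) = gcd((g + 3)*(g - sqrt(2)), g*(g + 3)) = g + 3
(5) = gcd((q - 1)*(q + 3)*(q + 4), (q + 1)*(q + 4)*(q + 6)) = q + 4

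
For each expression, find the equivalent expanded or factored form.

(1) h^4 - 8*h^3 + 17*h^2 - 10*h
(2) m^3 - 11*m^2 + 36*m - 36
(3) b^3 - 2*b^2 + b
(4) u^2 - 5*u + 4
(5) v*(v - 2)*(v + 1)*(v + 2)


(1) = h*(h - 5)*(h - 2)*(h - 1)
(2) = (m - 6)*(m - 3)*(m - 2)
(3) = b*(b - 1)^2
(4) = (u - 4)*(u - 1)
(5) = v^4 + v^3 - 4*v^2 - 4*v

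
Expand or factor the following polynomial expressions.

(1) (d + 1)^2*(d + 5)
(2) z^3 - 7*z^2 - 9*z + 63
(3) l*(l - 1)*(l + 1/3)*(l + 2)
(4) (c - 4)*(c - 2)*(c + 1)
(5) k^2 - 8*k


(1) = d^3 + 7*d^2 + 11*d + 5
(2) = (z - 7)*(z - 3)*(z + 3)
(3) = l^4 + 4*l^3/3 - 5*l^2/3 - 2*l/3
(4) = c^3 - 5*c^2 + 2*c + 8
(5) = k*(k - 8)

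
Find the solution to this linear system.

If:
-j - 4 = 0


Then:
j = -4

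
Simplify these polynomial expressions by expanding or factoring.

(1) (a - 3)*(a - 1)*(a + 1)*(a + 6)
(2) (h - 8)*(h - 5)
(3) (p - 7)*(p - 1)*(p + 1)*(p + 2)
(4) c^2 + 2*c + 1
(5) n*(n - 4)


(1) = a^4 + 3*a^3 - 19*a^2 - 3*a + 18
(2) = h^2 - 13*h + 40
(3) = p^4 - 5*p^3 - 15*p^2 + 5*p + 14
(4) = (c + 1)^2
(5) = n^2 - 4*n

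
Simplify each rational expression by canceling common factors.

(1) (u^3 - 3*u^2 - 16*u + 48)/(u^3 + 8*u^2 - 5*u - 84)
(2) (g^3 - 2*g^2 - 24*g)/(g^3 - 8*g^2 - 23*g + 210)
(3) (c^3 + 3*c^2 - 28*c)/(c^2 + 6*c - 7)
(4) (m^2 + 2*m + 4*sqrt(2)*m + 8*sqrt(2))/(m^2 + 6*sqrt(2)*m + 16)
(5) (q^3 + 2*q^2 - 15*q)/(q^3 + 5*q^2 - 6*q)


(1) = (u - 4)/(u + 7)
(2) = (g^2 + 4*g)/(g^2 - 2*g - 35)
(3) = (c^2 - 4*c)/(c - 1)
(4) = (m + 2)/(m + 2*sqrt(2))
(5) = (q^2 + 2*q - 15)/(q^2 + 5*q - 6)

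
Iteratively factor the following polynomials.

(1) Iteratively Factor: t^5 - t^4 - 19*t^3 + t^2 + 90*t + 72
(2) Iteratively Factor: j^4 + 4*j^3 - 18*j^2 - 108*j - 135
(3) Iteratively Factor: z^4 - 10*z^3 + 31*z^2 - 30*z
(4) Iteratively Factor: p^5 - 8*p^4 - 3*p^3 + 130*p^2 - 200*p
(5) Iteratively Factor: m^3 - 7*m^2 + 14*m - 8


(1) = (t + 1)*(t^4 - 2*t^3 - 17*t^2 + 18*t + 72) = (t - 4)*(t + 1)*(t^3 + 2*t^2 - 9*t - 18) = (t - 4)*(t + 1)*(t + 3)*(t^2 - t - 6) = (t - 4)*(t - 3)*(t + 1)*(t + 3)*(t + 2)
(2) = (j + 3)*(j^3 + j^2 - 21*j - 45) = (j + 3)^2*(j^2 - 2*j - 15) = (j + 3)^3*(j - 5)
(3) = (z - 3)*(z^3 - 7*z^2 + 10*z) = z*(z - 3)*(z^2 - 7*z + 10) = z*(z - 5)*(z - 3)*(z - 2)
(4) = (p - 5)*(p^4 - 3*p^3 - 18*p^2 + 40*p) = (p - 5)*(p + 4)*(p^3 - 7*p^2 + 10*p) = (p - 5)*(p - 2)*(p + 4)*(p^2 - 5*p) = p*(p - 5)*(p - 2)*(p + 4)*(p - 5)
(5) = (m - 2)*(m^2 - 5*m + 4) = (m - 4)*(m - 2)*(m - 1)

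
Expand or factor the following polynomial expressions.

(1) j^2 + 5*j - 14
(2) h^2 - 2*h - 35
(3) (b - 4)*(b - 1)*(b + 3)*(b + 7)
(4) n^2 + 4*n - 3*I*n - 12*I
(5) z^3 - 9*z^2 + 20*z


(1) = (j - 2)*(j + 7)
(2) = (h - 7)*(h + 5)
(3) = b^4 + 5*b^3 - 25*b^2 - 65*b + 84
(4) = (n + 4)*(n - 3*I)
(5) = z*(z - 5)*(z - 4)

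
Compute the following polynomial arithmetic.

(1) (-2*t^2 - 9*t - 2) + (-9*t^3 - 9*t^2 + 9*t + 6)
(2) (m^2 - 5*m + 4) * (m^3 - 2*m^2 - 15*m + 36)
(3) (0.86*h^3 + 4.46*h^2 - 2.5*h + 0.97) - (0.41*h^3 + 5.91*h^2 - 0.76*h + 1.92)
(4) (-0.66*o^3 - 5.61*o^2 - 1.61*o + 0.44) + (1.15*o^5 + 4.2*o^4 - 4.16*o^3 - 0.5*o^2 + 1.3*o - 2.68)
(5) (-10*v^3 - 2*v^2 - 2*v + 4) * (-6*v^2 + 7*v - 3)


(1) = -9*t^3 - 11*t^2 + 4
(2) = m^5 - 7*m^4 - m^3 + 103*m^2 - 240*m + 144
(3) = 0.45*h^3 - 1.45*h^2 - 1.74*h - 0.95
(4) = 1.15*o^5 + 4.2*o^4 - 4.82*o^3 - 6.11*o^2 - 0.31*o - 2.24
(5) = 60*v^5 - 58*v^4 + 28*v^3 - 32*v^2 + 34*v - 12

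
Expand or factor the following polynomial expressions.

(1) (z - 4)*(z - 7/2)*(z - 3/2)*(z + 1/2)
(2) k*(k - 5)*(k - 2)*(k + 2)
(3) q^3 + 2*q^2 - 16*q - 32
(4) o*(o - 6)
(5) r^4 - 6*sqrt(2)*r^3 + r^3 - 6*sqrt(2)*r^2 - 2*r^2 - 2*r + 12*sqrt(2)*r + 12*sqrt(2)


(1) = z^4 - 17*z^3/2 + 83*z^2/4 - 67*z/8 - 21/2
(2) = k^4 - 5*k^3 - 4*k^2 + 20*k
(3) = (q - 4)*(q + 2)*(q + 4)
(4) = o^2 - 6*o
(5) = (r + 1)*(r - 6*sqrt(2))*(r - sqrt(2))*(r + sqrt(2))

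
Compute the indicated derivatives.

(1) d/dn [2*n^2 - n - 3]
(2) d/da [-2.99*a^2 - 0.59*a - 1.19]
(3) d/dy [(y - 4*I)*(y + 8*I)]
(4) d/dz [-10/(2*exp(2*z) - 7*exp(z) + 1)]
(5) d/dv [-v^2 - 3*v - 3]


(1) = 4*n - 1
(2) = -5.98*a - 0.59
(3) = 2*y + 4*I
(4) = (40*exp(z) - 70)*exp(z)/(2*exp(2*z) - 7*exp(z) + 1)^2
(5) = -2*v - 3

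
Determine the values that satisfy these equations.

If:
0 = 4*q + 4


Then:
q = -1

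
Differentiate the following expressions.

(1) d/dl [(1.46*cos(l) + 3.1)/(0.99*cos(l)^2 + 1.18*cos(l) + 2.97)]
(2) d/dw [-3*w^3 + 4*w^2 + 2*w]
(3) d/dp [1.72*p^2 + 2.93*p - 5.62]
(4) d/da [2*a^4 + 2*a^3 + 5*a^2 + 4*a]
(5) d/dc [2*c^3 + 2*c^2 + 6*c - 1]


(1) = (1.4454*cos(l)^2 + 6.138*cos(l) - 0.6782)*sin(l)/(0.9801*cos(l)^4 + 2.3364*cos(l)^3 + 7.273*cos(l)^2 + 7.0092*cos(l) + 8.8209)
(2) = -9*w^2 + 8*w + 2
(3) = 3.44*p + 2.93
(4) = 8*a^3 + 6*a^2 + 10*a + 4
(5) = 6*c^2 + 4*c + 6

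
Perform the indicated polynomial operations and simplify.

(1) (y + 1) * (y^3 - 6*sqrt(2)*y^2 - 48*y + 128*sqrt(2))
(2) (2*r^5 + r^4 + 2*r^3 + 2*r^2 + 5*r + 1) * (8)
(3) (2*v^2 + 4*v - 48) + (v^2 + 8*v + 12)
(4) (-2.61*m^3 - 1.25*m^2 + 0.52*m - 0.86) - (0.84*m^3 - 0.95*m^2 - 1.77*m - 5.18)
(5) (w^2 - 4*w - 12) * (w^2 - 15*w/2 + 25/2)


(1) = y^4 - 6*sqrt(2)*y^3 + y^3 - 48*y^2 - 6*sqrt(2)*y^2 - 48*y + 128*sqrt(2)*y + 128*sqrt(2)
(2) = 16*r^5 + 8*r^4 + 16*r^3 + 16*r^2 + 40*r + 8
(3) = 3*v^2 + 12*v - 36
(4) = -3.45*m^3 - 0.3*m^2 + 2.29*m + 4.32
(5) = w^4 - 23*w^3/2 + 61*w^2/2 + 40*w - 150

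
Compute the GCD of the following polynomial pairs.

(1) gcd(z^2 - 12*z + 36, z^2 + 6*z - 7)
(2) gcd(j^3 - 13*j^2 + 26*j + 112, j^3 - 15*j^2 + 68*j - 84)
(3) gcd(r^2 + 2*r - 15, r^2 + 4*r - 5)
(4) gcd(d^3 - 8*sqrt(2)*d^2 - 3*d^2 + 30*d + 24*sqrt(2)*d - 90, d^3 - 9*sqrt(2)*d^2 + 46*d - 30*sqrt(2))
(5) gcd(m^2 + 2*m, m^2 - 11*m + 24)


(1) = gcd((z - 6)^2, (z - 1)*(z + 7)) = 1
(2) = j - 7
(3) = r + 5
(4) = d^2 - 8*sqrt(2)*d + 30
(5) = gcd(m*(m + 2), (m - 8)*(m - 3)) = 1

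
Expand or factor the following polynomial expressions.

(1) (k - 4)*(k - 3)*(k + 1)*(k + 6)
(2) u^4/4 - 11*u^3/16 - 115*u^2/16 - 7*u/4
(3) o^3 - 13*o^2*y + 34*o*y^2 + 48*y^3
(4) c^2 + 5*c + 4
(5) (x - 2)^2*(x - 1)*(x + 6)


(1) = k^4 - 31*k^2 + 42*k + 72
(2) = u*(u/4 + 1)*(u - 7)*(u + 1/4)
(3) = (o - 8*y)*(o - 6*y)*(o + y)
(4) = (c + 1)*(c + 4)
(5) = x^4 + x^3 - 22*x^2 + 44*x - 24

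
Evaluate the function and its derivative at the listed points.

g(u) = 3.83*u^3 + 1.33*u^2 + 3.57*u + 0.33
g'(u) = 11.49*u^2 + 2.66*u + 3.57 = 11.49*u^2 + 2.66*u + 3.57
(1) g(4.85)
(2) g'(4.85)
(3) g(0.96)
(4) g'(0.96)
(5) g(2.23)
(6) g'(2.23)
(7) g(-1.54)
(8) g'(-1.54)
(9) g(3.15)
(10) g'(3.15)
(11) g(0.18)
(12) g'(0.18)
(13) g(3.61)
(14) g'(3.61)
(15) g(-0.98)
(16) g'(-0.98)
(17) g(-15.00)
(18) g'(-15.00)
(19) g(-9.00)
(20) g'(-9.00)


(1) = 485.87
(2) = 286.74
(3) = 8.37
(4) = 16.71
(5) = 57.38
(6) = 66.64
(7) = -16.00
(8) = 26.72
(9) = 144.48
(10) = 125.96
(11) = 1.04
(12) = 4.42
(13) = 210.74
(14) = 162.91
(15) = -5.50
(16) = 12.00
(17) = -12680.22
(18) = 2548.92
(19) = -2716.14
(20) = 910.32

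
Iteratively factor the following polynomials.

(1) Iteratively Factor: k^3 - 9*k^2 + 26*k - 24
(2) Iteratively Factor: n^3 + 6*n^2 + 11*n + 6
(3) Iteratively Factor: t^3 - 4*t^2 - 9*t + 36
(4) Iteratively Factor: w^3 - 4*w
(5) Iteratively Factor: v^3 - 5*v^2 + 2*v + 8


(1) = (k - 4)*(k^2 - 5*k + 6) = (k - 4)*(k - 2)*(k - 3)
(2) = (n + 1)*(n^2 + 5*n + 6) = (n + 1)*(n + 2)*(n + 3)
(3) = (t - 4)*(t^2 - 9) = (t - 4)*(t + 3)*(t - 3)
(4) = (w + 2)*(w^2 - 2*w) = w*(w + 2)*(w - 2)
(5) = (v - 2)*(v^2 - 3*v - 4) = (v - 4)*(v - 2)*(v + 1)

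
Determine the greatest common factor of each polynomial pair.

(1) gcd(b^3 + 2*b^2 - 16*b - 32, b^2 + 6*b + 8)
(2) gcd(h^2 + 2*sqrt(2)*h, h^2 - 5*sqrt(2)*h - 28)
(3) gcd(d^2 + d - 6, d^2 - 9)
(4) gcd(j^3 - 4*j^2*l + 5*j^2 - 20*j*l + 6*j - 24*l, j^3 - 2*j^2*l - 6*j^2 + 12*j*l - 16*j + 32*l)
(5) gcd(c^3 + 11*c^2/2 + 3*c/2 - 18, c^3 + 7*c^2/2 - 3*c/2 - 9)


(1) = b^2 + 6*b + 8
(2) = h + 2*sqrt(2)
(3) = d + 3
(4) = gcd((j + 2)*(j + 3)*(j - 4*l), (j - 8)*(j + 2)*(j - 2*l)) = j + 2
(5) = c^2 + 3*c/2 - 9/2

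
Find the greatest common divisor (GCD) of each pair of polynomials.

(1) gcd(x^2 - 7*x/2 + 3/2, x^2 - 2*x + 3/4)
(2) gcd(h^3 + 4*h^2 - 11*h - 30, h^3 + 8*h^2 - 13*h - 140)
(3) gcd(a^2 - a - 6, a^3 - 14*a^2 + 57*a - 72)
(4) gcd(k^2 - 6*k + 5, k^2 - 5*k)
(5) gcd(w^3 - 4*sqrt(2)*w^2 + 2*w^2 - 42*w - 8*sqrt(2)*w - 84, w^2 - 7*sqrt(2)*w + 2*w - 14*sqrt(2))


(1) = gcd((x - 3)*(x - 1/2), (x - 3/2)*(x - 1/2)) = x - 1/2
(2) = h + 5
(3) = a - 3
(4) = k - 5
(5) = gcd((w + 2)*(w - 7*sqrt(2))*(w + 3*sqrt(2)), (w + 2)*(w - 7*sqrt(2))) = w^2 + w*(2 - 7*sqrt(2)) - 14*sqrt(2)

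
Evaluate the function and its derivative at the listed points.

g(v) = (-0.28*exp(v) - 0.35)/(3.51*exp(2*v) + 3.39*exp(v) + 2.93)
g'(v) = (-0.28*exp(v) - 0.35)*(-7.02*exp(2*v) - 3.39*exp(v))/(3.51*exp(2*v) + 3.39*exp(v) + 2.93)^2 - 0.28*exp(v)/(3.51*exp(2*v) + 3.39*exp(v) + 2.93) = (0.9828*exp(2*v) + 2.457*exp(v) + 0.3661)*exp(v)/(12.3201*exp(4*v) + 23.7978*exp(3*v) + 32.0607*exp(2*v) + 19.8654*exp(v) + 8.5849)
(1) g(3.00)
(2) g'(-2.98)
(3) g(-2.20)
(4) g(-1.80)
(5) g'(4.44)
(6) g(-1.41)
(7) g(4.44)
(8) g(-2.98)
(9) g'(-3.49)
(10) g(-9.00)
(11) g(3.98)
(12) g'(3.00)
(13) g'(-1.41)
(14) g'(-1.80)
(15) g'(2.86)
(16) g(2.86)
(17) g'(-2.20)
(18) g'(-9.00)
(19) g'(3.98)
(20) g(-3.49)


(1) = -0.00
(2) = 0.00
(3) = -0.11
(4) = -0.11
(5) = 0.00
(6) = -0.11
(7) = -0.00
(8) = -0.12
(9) = 0.00
(10) = -0.12
(11) = -0.00
(12) = 0.00
(13) = 0.02
(14) = 0.01
(15) = 0.00
(16) = -0.00
(17) = 0.01
(18) = 0.00
(19) = 0.00
(20) = -0.12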